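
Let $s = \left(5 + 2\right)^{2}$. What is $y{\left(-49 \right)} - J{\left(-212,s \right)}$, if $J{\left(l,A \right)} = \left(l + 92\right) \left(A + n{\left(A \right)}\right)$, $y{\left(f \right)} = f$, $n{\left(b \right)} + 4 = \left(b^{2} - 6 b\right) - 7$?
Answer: $257351$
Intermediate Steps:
$s = 49$ ($s = 7^{2} = 49$)
$n{\left(b \right)} = -11 + b^{2} - 6 b$ ($n{\left(b \right)} = -4 - \left(7 - b^{2} + 6 b\right) = -11 + b^{2} - 6 b$)
$J{\left(l,A \right)} = \left(92 + l\right) \left(-11 + A^{2} - 5 A\right)$ ($J{\left(l,A \right)} = \left(l + 92\right) \left(A - \left(11 - A^{2} + 6 A\right)\right) = \left(92 + l\right) \left(-11 + A^{2} - 5 A\right)$)
$y{\left(-49 \right)} - J{\left(-212,s \right)} = -49 - \left(-1012 - 22540 + 92 \cdot 49^{2} + 49 \left(-212\right) - - 212 \left(11 - 49^{2} + 6 \cdot 49\right)\right) = -49 - \left(-1012 - 22540 + 92 \cdot 2401 - 10388 - - 212 \left(11 - 2401 + 294\right)\right) = -49 - \left(-1012 - 22540 + 220892 - 10388 - - 212 \left(11 - 2401 + 294\right)\right) = -49 - \left(-1012 - 22540 + 220892 - 10388 - \left(-212\right) \left(-2096\right)\right) = -49 - \left(-1012 - 22540 + 220892 - 10388 - 444352\right) = -49 - -257400 = -49 + 257400 = 257351$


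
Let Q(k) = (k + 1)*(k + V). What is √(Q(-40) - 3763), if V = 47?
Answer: 2*I*√1009 ≈ 63.53*I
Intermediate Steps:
Q(k) = (1 + k)*(47 + k) (Q(k) = (k + 1)*(k + 47) = (1 + k)*(47 + k))
√(Q(-40) - 3763) = √((47 + (-40)² + 48*(-40)) - 3763) = √((47 + 1600 - 1920) - 3763) = √(-273 - 3763) = √(-4036) = 2*I*√1009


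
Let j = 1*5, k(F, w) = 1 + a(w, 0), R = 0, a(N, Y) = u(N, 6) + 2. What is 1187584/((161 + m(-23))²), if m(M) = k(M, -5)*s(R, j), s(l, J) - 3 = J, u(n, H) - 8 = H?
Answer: 1187584/88209 ≈ 13.463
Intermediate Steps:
u(n, H) = 8 + H
a(N, Y) = 16 (a(N, Y) = (8 + 6) + 2 = 14 + 2 = 16)
k(F, w) = 17 (k(F, w) = 1 + 16 = 17)
j = 5
s(l, J) = 3 + J
m(M) = 136 (m(M) = 17*(3 + 5) = 17*8 = 136)
1187584/((161 + m(-23))²) = 1187584/((161 + 136)²) = 1187584/(297²) = 1187584/88209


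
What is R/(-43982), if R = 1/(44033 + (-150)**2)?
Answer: -1/2926254406 ≈ -3.4173e-10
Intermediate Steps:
R = 1/66533 (R = 1/(44033 + 22500) = 1/66533 ≈ 1.5030e-5)
R/(-43982) = (1/66533)/(-43982) = (1/66533)*(-1/43982) = -1/2926254406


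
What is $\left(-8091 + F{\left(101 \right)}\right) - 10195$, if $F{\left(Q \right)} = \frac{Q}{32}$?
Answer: $- \frac{585051}{32} \approx -18283.0$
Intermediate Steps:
$F{\left(Q \right)} = \frac{Q}{32}$ ($F{\left(Q \right)} = Q \frac{1}{32} = \frac{Q}{32}$)
$\left(-8091 + F{\left(101 \right)}\right) - 10195 = \left(-8091 + \frac{1}{32} \cdot 101\right) - 10195 = \left(-8091 + \frac{101}{32}\right) - 10195 = - \frac{258811}{32} - 10195 = - \frac{585051}{32}$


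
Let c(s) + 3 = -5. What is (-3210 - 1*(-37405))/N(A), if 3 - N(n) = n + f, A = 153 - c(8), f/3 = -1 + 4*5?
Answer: -6839/43 ≈ -159.05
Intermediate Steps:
f = 57 (f = 3*(-1 + 4*5) = 3*(-1 + 20) = 3*19 = 57)
c(s) = -8 (c(s) = -3 - 5 = -8)
A = 161 (A = 153 - 1*(-8) = 153 + 8 = 161)
N(n) = -54 - n (N(n) = 3 - (n + 57) = 3 - (57 + n) = 3 + (-57 - n) = -54 - n)
(-3210 - 1*(-37405))/N(A) = (-3210 - 1*(-37405))/(-54 - 1*161) = (-3210 + 37405)/(-54 - 161) = 34195/(-215) = 34195*(-1/215) = -6839/43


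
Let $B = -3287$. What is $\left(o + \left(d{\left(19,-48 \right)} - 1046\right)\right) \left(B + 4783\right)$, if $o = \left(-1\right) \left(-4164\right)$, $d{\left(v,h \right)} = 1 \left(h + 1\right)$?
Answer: $4594216$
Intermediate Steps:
$d{\left(v,h \right)} = 1 + h$ ($d{\left(v,h \right)} = 1 \left(1 + h\right) = 1 + h$)
$o = 4164$
$\left(o + \left(d{\left(19,-48 \right)} - 1046\right)\right) \left(B + 4783\right) = \left(4164 + \left(\left(1 - 48\right) - 1046\right)\right) \left(-3287 + 4783\right) = \left(4164 - 1093\right) 1496 = 3071 \cdot 1496 = 4594216$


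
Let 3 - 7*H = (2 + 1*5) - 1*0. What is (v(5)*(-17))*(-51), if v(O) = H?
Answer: -3468/7 ≈ -495.43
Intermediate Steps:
H = -4/7 (H = 3/7 - ((2 + 1*5) - 1*0)/7 = 3/7 - ((2 + 5) + 0)/7 = 3/7 - (7 + 0)/7 = 3/7 - ⅐*7 = 3/7 - 1 = -4/7 ≈ -0.57143)
v(O) = -4/7
(v(5)*(-17))*(-51) = -4/7*(-17)*(-51) = (68/7)*(-51) = -3468/7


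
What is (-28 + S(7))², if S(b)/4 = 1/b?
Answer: 36864/49 ≈ 752.33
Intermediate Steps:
S(b) = 4/b (S(b) = 4*(1/b) = 4/b)
(-28 + S(7))² = (-28 + 4/7)² = (-192/7)² = 36864/49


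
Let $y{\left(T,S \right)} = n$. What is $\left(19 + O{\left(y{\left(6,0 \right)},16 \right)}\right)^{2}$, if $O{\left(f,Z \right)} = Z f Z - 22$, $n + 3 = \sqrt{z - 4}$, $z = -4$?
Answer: $70153 - 789504 i \sqrt{2} \approx 70153.0 - 1.1165 \cdot 10^{6} i$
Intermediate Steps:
$n = -3 + 2 i \sqrt{2}$ ($n = -3 + \sqrt{-4 - 4} = -3 + \sqrt{-8} = -3 + 2 i \sqrt{2} \approx -3.0 + 2.8284 i$)
$y{\left(T,S \right)} = -3 + 2 i \sqrt{2}$
$O{\left(f,Z \right)} = -22 + f Z^{2}$ ($O{\left(f,Z \right)} = f Z^{2} - 22 = -22 + f Z^{2}$)
$\left(19 + O{\left(y{\left(6,0 \right)},16 \right)}\right)^{2} = \left(19 - \left(22 - \left(-3 + 2 i \sqrt{2}\right) 16^{2}\right)\right)^{2} = \left(19 - \left(22 - \left(-3 + 2 i \sqrt{2}\right) 256\right)\right)^{2} = \left(19 - \left(790 - 512 i \sqrt{2}\right)\right)^{2} = \left(-771 + 512 i \sqrt{2}\right)^{2}$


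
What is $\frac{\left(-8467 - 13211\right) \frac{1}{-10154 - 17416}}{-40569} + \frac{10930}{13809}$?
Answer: $\frac{226384577137}{286022065555} \approx 0.79149$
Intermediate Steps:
$\frac{\left(-8467 - 13211\right) \frac{1}{-10154 - 17416}}{-40569} + \frac{10930}{13809} = - \frac{21678}{-27570} \left(- \frac{1}{40569}\right) + 10930 \cdot \frac{1}{13809} = \left(-21678\right) \left(- \frac{1}{27570}\right) \left(- \frac{1}{40569}\right) + \frac{10930}{13809} = \frac{3613}{4595} \left(- \frac{1}{40569}\right) + \frac{10930}{13809} = - \frac{3613}{186414555} + \frac{10930}{13809} = \frac{226384577137}{286022065555}$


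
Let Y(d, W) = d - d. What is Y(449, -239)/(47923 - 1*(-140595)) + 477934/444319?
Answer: 477934/444319 ≈ 1.0757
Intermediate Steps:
Y(d, W) = 0
Y(449, -239)/(47923 - 1*(-140595)) + 477934/444319 = 0/(47923 - 1*(-140595)) + 477934/444319 = 0/(47923 + 140595) + 477934*(1/444319) = 0/188518 + 477934/444319 = 0*(1/188518) + 477934/444319 = 0 + 477934/444319 = 477934/444319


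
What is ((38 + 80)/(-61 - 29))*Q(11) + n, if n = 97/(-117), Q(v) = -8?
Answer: 5651/585 ≈ 9.6598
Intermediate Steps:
n = -97/117 (n = 97*(-1/117) = -97/117 ≈ -0.82906)
((38 + 80)/(-61 - 29))*Q(11) + n = ((38 + 80)/(-61 - 29))*(-8) - 97/117 = (118/(-90))*(-8) - 97/117 = (118*(-1/90))*(-8) - 97/117 = -59/45*(-8) - 97/117 = 472/45 - 97/117 = 5651/585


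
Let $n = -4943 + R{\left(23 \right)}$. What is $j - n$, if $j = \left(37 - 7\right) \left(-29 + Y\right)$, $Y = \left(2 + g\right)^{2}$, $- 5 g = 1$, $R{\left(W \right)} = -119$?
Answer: $\frac{21446}{5} \approx 4289.2$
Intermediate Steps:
$g = - \frac{1}{5}$ ($g = \left(- \frac{1}{5}\right) 1 = - \frac{1}{5} \approx -0.2$)
$Y = \frac{81}{25}$ ($Y = \left(2 - \frac{1}{5}\right)^{2} = \left(\frac{9}{5}\right)^{2} = \frac{81}{25} \approx 3.24$)
$n = -5062$ ($n = -4943 - 119 = -5062$)
$j = - \frac{3864}{5}$ ($j = \left(37 - 7\right) \left(-29 + \frac{81}{25}\right) = 30 \left(- \frac{644}{25}\right) = - \frac{3864}{5} \approx -772.8$)
$j - n = - \frac{3864}{5} - -5062 = - \frac{3864}{5} + 5062 = \frac{21446}{5}$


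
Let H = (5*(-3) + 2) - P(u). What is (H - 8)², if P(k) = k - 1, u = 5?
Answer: 625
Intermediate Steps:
P(k) = -1 + k
H = -17 (H = (5*(-3) + 2) - (-1 + 5) = (-15 + 2) - 1*4 = -13 - 4 = -17)
(H - 8)² = (-17 - 8)² = (-25)² = 625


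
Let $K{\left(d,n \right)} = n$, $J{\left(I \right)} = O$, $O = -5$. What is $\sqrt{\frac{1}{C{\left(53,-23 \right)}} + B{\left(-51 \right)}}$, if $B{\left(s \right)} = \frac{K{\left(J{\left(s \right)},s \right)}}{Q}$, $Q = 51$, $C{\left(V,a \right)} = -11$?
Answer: $\frac{2 i \sqrt{33}}{11} \approx 1.0445 i$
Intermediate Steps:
$J{\left(I \right)} = -5$
$B{\left(s \right)} = \frac{s}{51}$
$\sqrt{\frac{1}{C{\left(53,-23 \right)}} + B{\left(-51 \right)}} = \sqrt{\frac{1}{-11} + \frac{1}{51} \left(-51\right)} = \sqrt{- \frac{1}{11} - 1} = \sqrt{- \frac{12}{11}} = \frac{2 i \sqrt{33}}{11}$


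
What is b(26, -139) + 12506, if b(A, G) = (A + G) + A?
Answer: 12419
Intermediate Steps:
b(A, G) = G + 2*A
b(26, -139) + 12506 = (-139 + 2*26) + 12506 = (-139 + 52) + 12506 = -87 + 12506 = 12419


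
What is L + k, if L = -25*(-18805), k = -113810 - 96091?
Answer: 260224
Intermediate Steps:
k = -209901
L = 470125
L + k = 470125 - 209901 = 260224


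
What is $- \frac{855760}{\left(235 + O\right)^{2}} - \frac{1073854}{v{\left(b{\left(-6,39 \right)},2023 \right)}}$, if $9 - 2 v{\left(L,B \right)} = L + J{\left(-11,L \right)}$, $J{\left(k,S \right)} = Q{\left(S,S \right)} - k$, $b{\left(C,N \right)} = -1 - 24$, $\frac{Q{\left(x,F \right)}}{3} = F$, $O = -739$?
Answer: $- \frac{347982181}{15876} \approx -21919.0$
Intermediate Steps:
$Q{\left(x,F \right)} = 3 F$
$b{\left(C,N \right)} = -25$ ($b{\left(C,N \right)} = -1 - 24 = -25$)
$J{\left(k,S \right)} = - k + 3 S$ ($J{\left(k,S \right)} = 3 S - k = - k + 3 S$)
$v{\left(L,B \right)} = -1 - 2 L$ ($v{\left(L,B \right)} = \frac{9}{2} - \frac{L + \left(\left(-1\right) \left(-11\right) + 3 L\right)}{2} = \frac{9}{2} - \frac{L + \left(11 + 3 L\right)}{2} = \frac{9}{2} - \frac{11 + 4 L}{2} = \frac{9}{2} - \left(\frac{11}{2} + 2 L\right) = -1 - 2 L$)
$- \frac{855760}{\left(235 + O\right)^{2}} - \frac{1073854}{v{\left(b{\left(-6,39 \right)},2023 \right)}} = - \frac{855760}{\left(235 - 739\right)^{2}} - \frac{1073854}{-1 - -50} = - \frac{855760}{\left(-504\right)^{2}} - \frac{1073854}{-1 + 50} = - \frac{855760}{254016} - \frac{1073854}{49} = \left(-855760\right) \frac{1}{254016} - \frac{1073854}{49} = - \frac{53485}{15876} - \frac{1073854}{49} = - \frac{347982181}{15876}$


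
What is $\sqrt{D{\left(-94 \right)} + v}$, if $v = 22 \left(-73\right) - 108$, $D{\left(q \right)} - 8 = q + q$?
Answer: $i \sqrt{1894} \approx 43.52 i$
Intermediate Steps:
$D{\left(q \right)} = 8 + 2 q$ ($D{\left(q \right)} = 8 + \left(q + q\right) = 8 + 2 q$)
$v = -1714$ ($v = -1606 - 108 = -1714$)
$\sqrt{D{\left(-94 \right)} + v} = \sqrt{\left(8 + 2 \left(-94\right)\right) - 1714} = \sqrt{\left(8 - 188\right) - 1714} = \sqrt{-180 - 1714} = \sqrt{-1894} = i \sqrt{1894}$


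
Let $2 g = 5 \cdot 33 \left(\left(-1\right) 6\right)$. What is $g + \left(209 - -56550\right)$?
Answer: $56264$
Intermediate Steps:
$g = -495$ ($g = \frac{5 \cdot 33 \left(\left(-1\right) 6\right)}{2} = \frac{165 \left(-6\right)}{2} = \frac{1}{2} \left(-990\right) = -495$)
$g + \left(209 - -56550\right) = -495 + \left(209 - -56550\right) = -495 + \left(209 + 56550\right) = -495 + 56759 = 56264$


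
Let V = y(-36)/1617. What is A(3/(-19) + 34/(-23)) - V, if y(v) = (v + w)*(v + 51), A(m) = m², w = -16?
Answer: 325202215/102932291 ≈ 3.1594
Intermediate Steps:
y(v) = (-16 + v)*(51 + v) (y(v) = (v - 16)*(v + 51) = (-16 + v)*(51 + v))
V = -260/539 (V = (-816 + (-36)² + 35*(-36))/1617 = (-816 + 1296 - 1260)*(1/1617) = -780*1/1617 = -260/539 ≈ -0.48237)
A(3/(-19) + 34/(-23)) - V = (3/(-19) + 34/(-23))² - 1*(-260/539) = (3*(-1/19) + 34*(-1/23))² + 260/539 = (-3/19 - 34/23)² + 260/539 = (-715/437)² + 260/539 = 511225/190969 + 260/539 = 325202215/102932291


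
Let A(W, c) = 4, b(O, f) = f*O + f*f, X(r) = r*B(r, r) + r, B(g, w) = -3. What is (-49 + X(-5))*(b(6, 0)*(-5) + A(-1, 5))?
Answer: -156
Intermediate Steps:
X(r) = -2*r (X(r) = r*(-3) + r = -3*r + r = -2*r)
b(O, f) = f**2 + O*f (b(O, f) = O*f + f**2 = f**2 + O*f)
(-49 + X(-5))*(b(6, 0)*(-5) + A(-1, 5)) = (-49 - 2*(-5))*((0*(6 + 0))*(-5) + 4) = (-49 + 10)*((0*6)*(-5) + 4) = -39*(0*(-5) + 4) = -39*(0 + 4) = -39*4 = -156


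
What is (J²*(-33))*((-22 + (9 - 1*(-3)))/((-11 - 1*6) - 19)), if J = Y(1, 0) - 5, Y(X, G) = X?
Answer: -440/3 ≈ -146.67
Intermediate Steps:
J = -4 (J = 1 - 5 = -4)
(J²*(-33))*((-22 + (9 - 1*(-3)))/((-11 - 1*6) - 19)) = ((-4)²*(-33))*((-22 + (9 - 1*(-3)))/((-11 - 1*6) - 19)) = (16*(-33))*((-22 + (9 + 3))/((-11 - 6) - 19)) = -528*(-22 + 12)/(-17 - 19) = -(-5280)/(-36) = -(-5280)*(-1)/36 = -528*5/18 = -440/3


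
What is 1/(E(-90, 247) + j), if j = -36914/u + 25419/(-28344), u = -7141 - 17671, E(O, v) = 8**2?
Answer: 58605944/3785413265 ≈ 0.015482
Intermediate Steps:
E(O, v) = 64
u = -24812
j = 34632849/58605944 (j = -36914/(-24812) + 25419/(-28344) = -36914*(-1/24812) + 25419*(-1/28344) = 18457/12406 - 8473/9448 = 34632849/58605944 ≈ 0.59094)
1/(E(-90, 247) + j) = 1/(64 + 34632849/58605944) = 1/(3785413265/58605944) = 58605944/3785413265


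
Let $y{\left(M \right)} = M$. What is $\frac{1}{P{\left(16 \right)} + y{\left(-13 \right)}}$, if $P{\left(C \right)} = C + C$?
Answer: $\frac{1}{19} \approx 0.052632$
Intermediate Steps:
$P{\left(C \right)} = 2 C$
$\frac{1}{P{\left(16 \right)} + y{\left(-13 \right)}} = \frac{1}{2 \cdot 16 - 13} = \frac{1}{32 - 13} = \frac{1}{19}$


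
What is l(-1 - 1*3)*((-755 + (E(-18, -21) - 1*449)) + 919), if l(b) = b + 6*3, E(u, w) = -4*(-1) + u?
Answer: -4186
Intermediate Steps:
E(u, w) = 4 + u
l(b) = 18 + b (l(b) = b + 18 = 18 + b)
l(-1 - 1*3)*((-755 + (E(-18, -21) - 1*449)) + 919) = (18 + (-1 - 1*3))*((-755 + ((4 - 18) - 1*449)) + 919) = (18 + (-1 - 3))*((-755 + (-14 - 449)) + 919) = (18 - 4)*((-755 - 463) + 919) = 14*(-1218 + 919) = 14*(-299) = -4186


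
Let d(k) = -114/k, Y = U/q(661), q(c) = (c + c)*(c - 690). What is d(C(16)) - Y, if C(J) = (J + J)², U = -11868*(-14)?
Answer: 41442279/9814528 ≈ 4.2225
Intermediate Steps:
q(c) = 2*c*(-690 + c) (q(c) = (2*c)*(-690 + c) = 2*c*(-690 + c))
U = 166152
C(J) = 4*J² (C(J) = (2*J)² = 4*J²)
Y = -83076/19169 (Y = 166152/((2*661*(-690 + 661))) = 166152/((2*661*(-29))) = 166152/(-38338) = 166152*(-1/38338) = -83076/19169 ≈ -4.3339)
d(C(16)) - Y = -114/(4*16²) - 1*(-83076/19169) = -114/(4*256) + 83076/19169 = -114/1024 + 83076/19169 = -114*1/1024 + 83076/19169 = -57/512 + 83076/19169 = 41442279/9814528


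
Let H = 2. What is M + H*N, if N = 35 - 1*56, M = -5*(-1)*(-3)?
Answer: -57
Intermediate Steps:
M = -15 (M = 5*(-3) = -15)
N = -21 (N = 35 - 56 = -21)
M + H*N = -15 + 2*(-21) = -15 - 42 = -57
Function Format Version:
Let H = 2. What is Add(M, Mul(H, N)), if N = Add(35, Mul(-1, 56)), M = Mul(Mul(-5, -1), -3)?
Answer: -57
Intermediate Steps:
M = -15 (M = Mul(5, -3) = -15)
N = -21 (N = Add(35, -56) = -21)
Add(M, Mul(H, N)) = Add(-15, Mul(2, -21)) = Add(-15, -42) = -57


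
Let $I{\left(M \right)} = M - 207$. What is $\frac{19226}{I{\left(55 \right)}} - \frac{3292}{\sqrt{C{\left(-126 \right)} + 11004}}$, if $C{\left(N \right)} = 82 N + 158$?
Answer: $- \frac{9613}{76} - \frac{1646 \sqrt{830}}{415} \approx -240.75$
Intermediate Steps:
$I{\left(M \right)} = -207 + M$
$C{\left(N \right)} = 158 + 82 N$
$\frac{19226}{I{\left(55 \right)}} - \frac{3292}{\sqrt{C{\left(-126 \right)} + 11004}} = \frac{19226}{-207 + 55} - \frac{3292}{\sqrt{\left(158 + 82 \left(-126\right)\right) + 11004}} = \frac{19226}{-152} - \frac{3292}{\sqrt{\left(158 - 10332\right) + 11004}} = 19226 \left(- \frac{1}{152}\right) - \frac{3292}{\sqrt{-10174 + 11004}} = - \frac{9613}{76} - \frac{3292}{\sqrt{830}} = - \frac{9613}{76} - 3292 \frac{\sqrt{830}}{830} = - \frac{9613}{76} - \frac{1646 \sqrt{830}}{415}$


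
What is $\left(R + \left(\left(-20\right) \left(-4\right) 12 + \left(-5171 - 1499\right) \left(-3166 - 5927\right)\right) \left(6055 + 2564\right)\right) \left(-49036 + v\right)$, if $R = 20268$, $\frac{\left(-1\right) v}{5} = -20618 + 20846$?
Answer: $-26229670403586048$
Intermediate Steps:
$v = -1140$ ($v = - 5 \left(-20618 + 20846\right) = \left(-5\right) 228 = -1140$)
$\left(R + \left(\left(-20\right) \left(-4\right) 12 + \left(-5171 - 1499\right) \left(-3166 - 5927\right)\right) \left(6055 + 2564\right)\right) \left(-49036 + v\right) = \left(20268 + \left(\left(-20\right) \left(-4\right) 12 + \left(-5171 - 1499\right) \left(-3166 - 5927\right)\right) \left(6055 + 2564\right)\right) \left(-49036 - 1140\right) = \left(20268 + \left(80 \cdot 12 - -60650310\right) 8619\right) \left(-50176\right) = \left(20268 + \left(960 + 60650310\right) 8619\right) \left(-50176\right) = \left(20268 + 60651270 \cdot 8619\right) \left(-50176\right) = \left(20268 + 522753296130\right) \left(-50176\right) = 522753316398 \left(-50176\right) = -26229670403586048$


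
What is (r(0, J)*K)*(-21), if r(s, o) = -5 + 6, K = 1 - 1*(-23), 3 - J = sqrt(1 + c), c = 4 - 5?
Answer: -504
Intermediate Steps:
c = -1
J = 3 (J = 3 - sqrt(1 - 1) = 3 - sqrt(0) = 3 - 1*0 = 3 + 0 = 3)
K = 24 (K = 1 + 23 = 24)
r(s, o) = 1
(r(0, J)*K)*(-21) = (1*24)*(-21) = 24*(-21) = -504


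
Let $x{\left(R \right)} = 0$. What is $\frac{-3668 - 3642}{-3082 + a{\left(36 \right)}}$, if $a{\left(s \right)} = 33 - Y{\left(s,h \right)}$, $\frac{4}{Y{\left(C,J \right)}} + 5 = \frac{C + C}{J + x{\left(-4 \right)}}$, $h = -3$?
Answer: $\frac{12470}{5201} \approx 2.3976$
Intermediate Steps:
$Y{\left(C,J \right)} = \frac{4}{-5 + \frac{2 C}{J}}$ ($Y{\left(C,J \right)} = \frac{4}{-5 + \frac{C + C}{J + 0}} = \frac{4}{-5 + \frac{2 C}{J}}$)
$a{\left(s \right)} = 33 + \frac{12}{15 + 2 s}$ ($a{\left(s \right)} = 33 - 4 \left(-3\right) \frac{1}{\left(-5\right) \left(-3\right) + 2 s} = 33 - 4 \left(-3\right) \frac{1}{15 + 2 s} = 33 - - \frac{12}{15 + 2 s} = 33 + \frac{12}{15 + 2 s}$)
$\frac{-3668 - 3642}{-3082 + a{\left(36 \right)}} = \frac{-3668 - 3642}{-3082 + \frac{3 \left(169 + 22 \cdot 36\right)}{15 + 2 \cdot 36}} = - \frac{7310}{-3082 + \frac{3 \left(169 + 792\right)}{15 + 72}} = - \frac{7310}{-3082 + 3 \cdot \frac{1}{87} \cdot 961} = - \frac{7310}{-3082 + \frac{961}{29}} = - \frac{7310}{- \frac{88417}{29}} = \left(-7310\right) \left(- \frac{29}{88417}\right) = \frac{12470}{5201}$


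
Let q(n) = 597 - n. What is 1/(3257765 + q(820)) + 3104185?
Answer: 10112013013271/3257542 ≈ 3.1042e+6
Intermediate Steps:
1/(3257765 + q(820)) + 3104185 = 1/(3257765 + (597 - 1*820)) + 3104185 = 1/(3257765 + (597 - 820)) + 3104185 = 1/(3257765 - 223) + 3104185 = 1/3257542 + 3104185 = 10112013013271/3257542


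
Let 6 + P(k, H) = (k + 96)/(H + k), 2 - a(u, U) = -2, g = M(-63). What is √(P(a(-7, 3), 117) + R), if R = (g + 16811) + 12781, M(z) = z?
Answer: √3572383/11 ≈ 171.82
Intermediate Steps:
g = -63
a(u, U) = 4 (a(u, U) = 2 - 1*(-2) = 2 + 2 = 4)
P(k, H) = -6 + (96 + k)/(H + k) (P(k, H) = -6 + (k + 96)/(H + k) = -6 + (96 + k)/(H + k))
R = 29529 (R = (-63 + 16811) + 12781 = 16748 + 12781 = 29529)
√(P(a(-7, 3), 117) + R) = √((96 - 6*117 - 5*4)/(117 + 4) + 29529) = √((96 - 702 - 20)/121 + 29529) = √((1/121)*(-626) + 29529) = √(-626/121 + 29529) = √(3572383/121) = √3572383/11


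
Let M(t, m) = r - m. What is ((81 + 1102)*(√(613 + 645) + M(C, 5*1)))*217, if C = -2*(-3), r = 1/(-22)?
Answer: -28494921/22 + 256711*√1258 ≈ 7.8099e+6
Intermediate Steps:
r = -1/22 ≈ -0.045455
C = 6
M(t, m) = -1/22 - m
((81 + 1102)*(√(613 + 645) + M(C, 5*1)))*217 = ((81 + 1102)*(√(613 + 645) + (-1/22 - 5)))*217 = (1183*(√1258 + (-1/22 - 1*5)))*217 = (1183*(√1258 + (-1/22 - 5)))*217 = (1183*(√1258 - 111/22))*217 = (1183*(-111/22 + √1258))*217 = (-131313/22 + 1183*√1258)*217 = -28494921/22 + 256711*√1258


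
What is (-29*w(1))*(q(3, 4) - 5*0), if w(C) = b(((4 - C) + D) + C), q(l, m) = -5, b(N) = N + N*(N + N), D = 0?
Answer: 5220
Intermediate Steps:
b(N) = N + 2*N² (b(N) = N + N*(2*N) = N + 2*N²)
w(C) = 36 (w(C) = (((4 - C) + 0) + C)*(1 + 2*(((4 - C) + 0) + C)) = ((4 - C) + C)*(1 + 2*((4 - C) + C)) = 4*(1 + 2*4) = 4*(1 + 8) = 4*9 = 36)
(-29*w(1))*(q(3, 4) - 5*0) = (-29*36)*(-5 - 5*0) = -1044*(-5 + 0) = -1044*(-5) = 5220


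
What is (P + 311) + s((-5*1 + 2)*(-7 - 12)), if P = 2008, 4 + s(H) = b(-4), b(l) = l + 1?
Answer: 2312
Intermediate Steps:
b(l) = 1 + l
s(H) = -7 (s(H) = -4 + (1 - 4) = -4 - 3 = -7)
(P + 311) + s((-5*1 + 2)*(-7 - 12)) = (2008 + 311) - 7 = 2319 - 7 = 2312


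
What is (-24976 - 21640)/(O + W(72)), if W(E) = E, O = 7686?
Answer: -23308/3879 ≈ -6.0088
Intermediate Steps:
(-24976 - 21640)/(O + W(72)) = (-24976 - 21640)/(7686 + 72) = -46616/7758 = -46616*1/7758 = -23308/3879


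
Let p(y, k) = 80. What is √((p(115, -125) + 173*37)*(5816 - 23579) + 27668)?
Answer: I*√115094335 ≈ 10728.0*I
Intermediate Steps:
√((p(115, -125) + 173*37)*(5816 - 23579) + 27668) = √((80 + 173*37)*(5816 - 23579) + 27668) = √((80 + 6401)*(-17763) + 27668) = √(6481*(-17763) + 27668) = √(-115122003 + 27668) = √(-115094335) = I*√115094335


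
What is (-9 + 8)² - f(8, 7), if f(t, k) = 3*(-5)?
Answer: 16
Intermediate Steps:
f(t, k) = -15
(-9 + 8)² - f(8, 7) = (-9 + 8)² - 1*(-15) = (-1)² + 15 = 1 + 15 = 16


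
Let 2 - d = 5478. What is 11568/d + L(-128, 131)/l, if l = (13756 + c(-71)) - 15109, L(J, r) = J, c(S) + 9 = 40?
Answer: -1823996/904909 ≈ -2.0157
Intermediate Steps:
d = -5476 (d = 2 - 1*5478 = 2 - 5478 = -5476)
c(S) = 31 (c(S) = -9 + 40 = 31)
l = -1322 (l = (13756 + 31) - 15109 = 13787 - 15109 = -1322)
11568/d + L(-128, 131)/l = 11568/(-5476) - 128/(-1322) = 11568*(-1/5476) - 128*(-1/1322) = -2892/1369 + 64/661 = -1823996/904909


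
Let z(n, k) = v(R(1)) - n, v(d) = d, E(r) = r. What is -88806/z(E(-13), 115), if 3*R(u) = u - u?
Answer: -88806/13 ≈ -6831.2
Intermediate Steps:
R(u) = 0 (R(u) = (u - u)/3 = (1/3)*0 = 0)
z(n, k) = -n (z(n, k) = 0 - n = -n)
-88806/z(E(-13), 115) = -88806/((-1*(-13))) = -88806/13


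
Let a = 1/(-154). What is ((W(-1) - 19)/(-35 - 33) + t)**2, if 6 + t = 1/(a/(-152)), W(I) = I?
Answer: 158275869921/289 ≈ 5.4767e+8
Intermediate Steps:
a = -1/154 ≈ -0.0064935
t = 23402 (t = -6 + 1/(-1/154/(-152)) = -6 + 1/(-1/154*(-1/152)) = -6 + 1/(1/23408) = -6 + 23408 = 23402)
((W(-1) - 19)/(-35 - 33) + t)**2 = ((-1 - 19)/(-35 - 33) + 23402)**2 = (-20/(-68) + 23402)**2 = (-20*(-1/68) + 23402)**2 = (5/17 + 23402)**2 = (397839/17)**2 = 158275869921/289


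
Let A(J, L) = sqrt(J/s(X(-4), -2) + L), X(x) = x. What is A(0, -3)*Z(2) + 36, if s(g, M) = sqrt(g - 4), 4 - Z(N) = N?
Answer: 36 + 2*I*sqrt(3) ≈ 36.0 + 3.4641*I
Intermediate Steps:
Z(N) = 4 - N
s(g, M) = sqrt(-4 + g)
A(J, L) = sqrt(L - I*J*sqrt(2)/4) (A(J, L) = sqrt(J/(sqrt(-4 - 4)) + L) = sqrt(J/(sqrt(-8)) + L) = sqrt(J/((2*I*sqrt(2))) + L) = sqrt(J*(-I*sqrt(2)/4) + L) = sqrt(-I*J*sqrt(2)/4 + L) = sqrt(L - I*J*sqrt(2)/4))
A(0, -3)*Z(2) + 36 = (sqrt(4*(-3) - 1*I*0*sqrt(2))/2)*(4 - 1*2) + 36 = (sqrt(-12 + 0)/2)*(4 - 2) + 36 = (sqrt(-12)/2)*2 + 36 = ((2*I*sqrt(3))/2)*2 + 36 = (I*sqrt(3))*2 + 36 = 2*I*sqrt(3) + 36 = 36 + 2*I*sqrt(3)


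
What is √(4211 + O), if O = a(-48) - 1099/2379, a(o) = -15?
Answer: √23745239115/2379 ≈ 64.773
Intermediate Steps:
O = -36784/2379 (O = -15 - 1099/2379 = -36784/2379 ≈ -15.462)
√(4211 + O) = √(4211 - 36784/2379) = √(9981185/2379) = √23745239115/2379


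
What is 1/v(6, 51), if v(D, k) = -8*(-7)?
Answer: 1/56 ≈ 0.017857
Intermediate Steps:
v(D, k) = 56
1/v(6, 51) = 1/56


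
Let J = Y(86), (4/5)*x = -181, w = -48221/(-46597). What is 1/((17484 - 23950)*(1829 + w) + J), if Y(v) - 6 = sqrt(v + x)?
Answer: -102771038701426456/1216089634484961825201625 - 4342560818*I*sqrt(561)/1216089634484961825201625 ≈ -8.4509e-8 - 8.4579e-14*I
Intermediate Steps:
w = 48221/46597 (w = -48221*(-1/46597) = 48221/46597 ≈ 1.0349)
x = -905/4 (x = (5/4)*(-181) = -905/4 ≈ -226.25)
Y(v) = 6 + sqrt(-905/4 + v) (Y(v) = 6 + sqrt(v - 905/4) = 6 + sqrt(-905/4 + v))
J = 6 + I*sqrt(561)/2 (J = 6 + sqrt(-905 + 4*86)/2 = 6 + sqrt(-905 + 344)/2 = 6 + sqrt(-561)/2 = 6 + (I*sqrt(561))/2 = 6 + I*sqrt(561)/2 ≈ 6.0 + 11.843*I)
1/((17484 - 23950)*(1829 + w) + J) = 1/((17484 - 23950)*(1829 + 48221/46597) + (6 + I*sqrt(561)/2)) = 1/(-6466*85274134/46597 + (6 + I*sqrt(561)/2)) = 1/(-551382550444/46597 + (6 + I*sqrt(561)/2)) = 1/(-551382270862/46597 + I*sqrt(561)/2)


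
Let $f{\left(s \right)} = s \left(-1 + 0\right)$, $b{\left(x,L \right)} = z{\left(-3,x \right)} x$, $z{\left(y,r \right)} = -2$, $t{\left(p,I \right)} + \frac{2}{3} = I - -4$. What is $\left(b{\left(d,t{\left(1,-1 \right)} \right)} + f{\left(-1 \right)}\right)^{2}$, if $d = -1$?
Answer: $9$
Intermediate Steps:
$t{\left(p,I \right)} = \frac{10}{3} + I$ ($t{\left(p,I \right)} = - \frac{2}{3} + \left(I - -4\right) = - \frac{2}{3} + \left(I + 4\right) = - \frac{2}{3} + \left(4 + I\right) = \frac{10}{3} + I$)
$b{\left(x,L \right)} = - 2 x$
$f{\left(s \right)} = - s$ ($f{\left(s \right)} = s \left(-1\right) = - s$)
$\left(b{\left(d,t{\left(1,-1 \right)} \right)} + f{\left(-1 \right)}\right)^{2} = \left(\left(-2\right) \left(-1\right) - -1\right)^{2} = \left(2 + 1\right)^{2} = 3^{2} = 9$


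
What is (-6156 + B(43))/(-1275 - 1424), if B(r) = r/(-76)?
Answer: 467899/205124 ≈ 2.2811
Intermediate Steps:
B(r) = -r/76 (B(r) = r*(-1/76) = -r/76)
(-6156 + B(43))/(-1275 - 1424) = (-6156 - 1/76*43)/(-1275 - 1424) = (-6156 - 43/76)/(-2699) = -467899/76*(-1/2699) = 467899/205124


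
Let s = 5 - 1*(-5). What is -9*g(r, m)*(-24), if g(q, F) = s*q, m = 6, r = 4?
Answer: 8640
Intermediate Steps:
s = 10 (s = 5 + 5 = 10)
g(q, F) = 10*q
-9*g(r, m)*(-24) = -90*4*(-24) = -9*40*(-24) = -360*(-24) = 8640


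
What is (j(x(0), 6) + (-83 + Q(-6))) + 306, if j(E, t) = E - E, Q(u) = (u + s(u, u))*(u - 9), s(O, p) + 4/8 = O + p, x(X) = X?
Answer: 1001/2 ≈ 500.50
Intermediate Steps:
s(O, p) = -½ + O + p (s(O, p) = -½ + (O + p) = -½ + O + p)
Q(u) = (-9 + u)*(-½ + 3*u) (Q(u) = (u + (-½ + u + u))*(u - 9) = (u + (-½ + 2*u))*(-9 + u) = (-½ + 3*u)*(-9 + u) = (-9 + u)*(-½ + 3*u))
j(E, t) = 0
(j(x(0), 6) + (-83 + Q(-6))) + 306 = (0 + (-83 + (9/2 + 3*(-6)² - 55/2*(-6)))) + 306 = (0 + (-83 + (9/2 + 3*36 + 165))) + 306 = (0 + (-83 + (9/2 + 108 + 165))) + 306 = (0 + (-83 + 555/2)) + 306 = (0 + 389/2) + 306 = 389/2 + 306 = 1001/2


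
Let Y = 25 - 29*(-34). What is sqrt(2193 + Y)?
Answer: 6*sqrt(89) ≈ 56.604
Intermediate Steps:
Y = 1011 (Y = 25 + 986 = 1011)
sqrt(2193 + Y) = sqrt(2193 + 1011) = sqrt(3204) = 6*sqrt(89)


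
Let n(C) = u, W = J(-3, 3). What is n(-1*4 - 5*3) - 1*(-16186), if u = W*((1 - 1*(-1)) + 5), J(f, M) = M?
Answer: 16207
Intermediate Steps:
W = 3
u = 21 (u = 3*((1 - 1*(-1)) + 5) = 3*((1 + 1) + 5) = 3*(2 + 5) = 3*7 = 21)
n(C) = 21
n(-1*4 - 5*3) - 1*(-16186) = 21 - 1*(-16186) = 21 + 16186 = 16207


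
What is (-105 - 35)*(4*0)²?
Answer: 0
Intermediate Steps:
(-105 - 35)*(4*0)² = -140*0² = -140*0 = 0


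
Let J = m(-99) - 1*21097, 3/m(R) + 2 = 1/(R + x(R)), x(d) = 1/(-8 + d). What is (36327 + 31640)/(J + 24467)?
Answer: 1447357265/71732368 ≈ 20.177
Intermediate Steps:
m(R) = 3/(-2 + 1/(R + 1/(-8 + R)))
J = -449292397/21295 (J = 3*(-1 - 1*(-99)*(-8 - 99))/(2 + (-1 + 2*(-99))*(-8 - 99)) - 1*21097 = 3*(-1 - 1*(-99)*(-107))/(2 + (-1 - 198)*(-107)) - 21097 = 3*(-1 - 10593)/(2 - 199*(-107)) - 21097 = 3*(-10594)/(2 + 21293) - 21097 = 3*(-10594)/21295 - 21097 = 3*(1/21295)*(-10594) - 21097 = -31782/21295 - 21097 = -449292397/21295 ≈ -21099.)
(36327 + 31640)/(J + 24467) = (36327 + 31640)/(-449292397/21295 + 24467) = 67967/(71732368/21295) = 67967*(21295/71732368) = 1447357265/71732368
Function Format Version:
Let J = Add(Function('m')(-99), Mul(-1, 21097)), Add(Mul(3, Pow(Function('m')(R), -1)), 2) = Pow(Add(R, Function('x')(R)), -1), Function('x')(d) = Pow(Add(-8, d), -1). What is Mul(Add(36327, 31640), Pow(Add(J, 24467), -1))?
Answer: Rational(1447357265, 71732368) ≈ 20.177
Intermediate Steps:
Function('m')(R) = Mul(3, Pow(Add(-2, Pow(Add(R, Pow(Add(-8, R), -1)), -1)), -1))
J = Rational(-449292397, 21295) (J = Add(Mul(3, Pow(Add(2, Mul(Add(-1, Mul(2, -99)), Add(-8, -99))), -1), Add(-1, Mul(-1, -99, Add(-8, -99)))), Mul(-1, 21097)) = Add(Mul(3, Pow(Add(2, Mul(Add(-1, -198), -107)), -1), Add(-1, Mul(-1, -99, -107))), -21097) = Add(Mul(3, Pow(Add(2, Mul(-199, -107)), -1), Add(-1, -10593)), -21097) = Add(Mul(3, Pow(Add(2, 21293), -1), -10594), -21097) = Add(Mul(3, Pow(21295, -1), -10594), -21097) = Add(Mul(3, Rational(1, 21295), -10594), -21097) = Add(Rational(-31782, 21295), -21097) = Rational(-449292397, 21295) ≈ -21099.)
Mul(Add(36327, 31640), Pow(Add(J, 24467), -1)) = Mul(Add(36327, 31640), Pow(Add(Rational(-449292397, 21295), 24467), -1)) = Mul(67967, Pow(Rational(71732368, 21295), -1)) = Mul(67967, Rational(21295, 71732368)) = Rational(1447357265, 71732368)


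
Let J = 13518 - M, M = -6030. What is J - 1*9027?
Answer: 10521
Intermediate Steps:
J = 19548 (J = 13518 - 1*(-6030) = 13518 + 6030 = 19548)
J - 1*9027 = 19548 - 1*9027 = 19548 - 9027 = 10521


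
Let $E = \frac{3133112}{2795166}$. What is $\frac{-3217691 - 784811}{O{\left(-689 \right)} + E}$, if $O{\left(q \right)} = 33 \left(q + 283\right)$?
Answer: $\frac{2796914376333}{9361625239} \approx 298.76$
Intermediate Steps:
$O{\left(q \right)} = 9339 + 33 q$ ($O{\left(q \right)} = 33 \left(283 + q\right) = 9339 + 33 q$)
$E = \frac{1566556}{1397583}$ ($E = 3133112 \cdot \frac{1}{2795166} = \frac{1566556}{1397583} \approx 1.1209$)
$\frac{-3217691 - 784811}{O{\left(-689 \right)} + E} = \frac{-3217691 - 784811}{\left(9339 + 33 \left(-689\right)\right) + \frac{1566556}{1397583}} = - \frac{4002502}{\left(9339 - 22737\right) + \frac{1566556}{1397583}} = - \frac{4002502}{-13398 + \frac{1566556}{1397583}} = - \frac{4002502}{- \frac{18723250478}{1397583}} = \left(-4002502\right) \left(- \frac{1397583}{18723250478}\right) = \frac{2796914376333}{9361625239}$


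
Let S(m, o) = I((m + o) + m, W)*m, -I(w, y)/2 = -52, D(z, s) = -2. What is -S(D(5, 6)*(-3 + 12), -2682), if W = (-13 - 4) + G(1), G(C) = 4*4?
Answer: 1872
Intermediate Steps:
G(C) = 16
W = -1 (W = (-13 - 4) + 16 = -17 + 16 = -1)
I(w, y) = 104 (I(w, y) = -2*(-52) = 104)
S(m, o) = 104*m
-S(D(5, 6)*(-3 + 12), -2682) = -104*(-2*(-3 + 12)) = -104*(-2*9) = -104*(-18) = -1*(-1872) = 1872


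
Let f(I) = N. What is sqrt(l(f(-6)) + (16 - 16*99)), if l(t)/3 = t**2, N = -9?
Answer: 5*I*sqrt(53) ≈ 36.401*I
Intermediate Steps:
f(I) = -9
l(t) = 3*t**2
sqrt(l(f(-6)) + (16 - 16*99)) = sqrt(3*(-9)**2 + (16 - 16*99)) = sqrt(3*81 + (16 - 1584)) = sqrt(243 - 1568) = sqrt(-1325) = 5*I*sqrt(53)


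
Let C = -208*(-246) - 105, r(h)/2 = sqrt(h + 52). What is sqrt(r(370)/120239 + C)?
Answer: sqrt(738239090449623 + 240478*sqrt(422))/120239 ≈ 225.97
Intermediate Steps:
r(h) = 2*sqrt(52 + h) (r(h) = 2*sqrt(h + 52) = 2*sqrt(52 + h))
C = 51063 (C = 51168 - 105 = 51063)
sqrt(r(370)/120239 + C) = sqrt((2*sqrt(52 + 370))/120239 + 51063) = sqrt((2*sqrt(422))*(1/120239) + 51063) = sqrt(2*sqrt(422)/120239 + 51063) = sqrt(51063 + 2*sqrt(422)/120239)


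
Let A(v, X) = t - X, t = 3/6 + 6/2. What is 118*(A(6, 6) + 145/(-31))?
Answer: -26255/31 ≈ -846.94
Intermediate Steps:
t = 7/2 (t = 3*(⅙) + 6*(½) = ½ + 3 = 7/2 ≈ 3.5000)
A(v, X) = 7/2 - X
118*(A(6, 6) + 145/(-31)) = 118*((7/2 - 1*6) + 145/(-31)) = 118*((7/2 - 6) + 145*(-1/31)) = 118*(-5/2 - 145/31) = 118*(-445/62) = -26255/31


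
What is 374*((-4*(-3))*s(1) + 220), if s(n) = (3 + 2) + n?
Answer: 109208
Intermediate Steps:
s(n) = 5 + n
374*((-4*(-3))*s(1) + 220) = 374*((-4*(-3))*(5 + 1) + 220) = 374*(12*6 + 220) = 374*(72 + 220) = 374*292 = 109208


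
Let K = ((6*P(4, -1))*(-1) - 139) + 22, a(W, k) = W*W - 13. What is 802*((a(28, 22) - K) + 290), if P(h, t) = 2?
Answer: 954380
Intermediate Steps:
a(W, k) = -13 + W² (a(W, k) = W² - 13 = -13 + W²)
K = -129 (K = ((6*2)*(-1) - 139) + 22 = (12*(-1) - 139) + 22 = (-12 - 139) + 22 = -151 + 22 = -129)
802*((a(28, 22) - K) + 290) = 802*(((-13 + 28²) - 1*(-129)) + 290) = 802*(((-13 + 784) + 129) + 290) = 802*((771 + 129) + 290) = 802*(900 + 290) = 802*1190 = 954380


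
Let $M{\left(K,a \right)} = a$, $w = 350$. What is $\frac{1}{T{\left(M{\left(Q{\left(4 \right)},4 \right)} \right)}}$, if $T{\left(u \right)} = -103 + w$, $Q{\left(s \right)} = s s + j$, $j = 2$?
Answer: $\frac{1}{247} \approx 0.0040486$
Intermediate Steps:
$Q{\left(s \right)} = 2 + s^{2}$ ($Q{\left(s \right)} = s s + 2 = s^{2} + 2 = 2 + s^{2}$)
$T{\left(u \right)} = 247$ ($T{\left(u \right)} = -103 + 350 = 247$)
$\frac{1}{T{\left(M{\left(Q{\left(4 \right)},4 \right)} \right)}} = \frac{1}{247}$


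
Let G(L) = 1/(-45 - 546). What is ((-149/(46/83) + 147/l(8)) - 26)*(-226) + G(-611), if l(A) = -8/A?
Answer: 1357364452/13593 ≈ 99858.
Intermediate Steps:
G(L) = -1/591 (G(L) = 1/(-591) = -1/591)
((-149/(46/83) + 147/l(8)) - 26)*(-226) + G(-611) = ((-149/(46/83) + 147/((-8/8))) - 26)*(-226) - 1/591 = ((-149/(46*(1/83)) + 147/((-8*⅛))) - 26)*(-226) - 1/591 = ((-149/46/83 + 147/(-1)) - 26)*(-226) - 1/591 = ((-149*83/46 + 147*(-1)) - 26)*(-226) - 1/591 = ((-12367/46 - 147) - 26)*(-226) - 1/591 = (-19129/46 - 26)*(-226) - 1/591 = -20325/46*(-226) - 1/591 = 2296725/23 - 1/591 = 1357364452/13593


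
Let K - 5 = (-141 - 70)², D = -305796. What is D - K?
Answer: -350322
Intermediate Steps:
K = 44526 (K = 5 + (-141 - 70)² = 5 + (-211)² = 5 + 44521 = 44526)
D - K = -305796 - 1*44526 = -305796 - 44526 = -350322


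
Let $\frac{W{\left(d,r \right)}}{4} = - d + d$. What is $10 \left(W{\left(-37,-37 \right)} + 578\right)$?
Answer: $5780$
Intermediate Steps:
$W{\left(d,r \right)} = 0$ ($W{\left(d,r \right)} = 4 \left(- d + d\right) = 4 \cdot 0 = 0$)
$10 \left(W{\left(-37,-37 \right)} + 578\right) = 10 \left(0 + 578\right) = 10 \cdot 578 = 5780$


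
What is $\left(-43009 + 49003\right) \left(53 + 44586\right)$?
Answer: $267566166$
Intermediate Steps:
$\left(-43009 + 49003\right) \left(53 + 44586\right) = 5994 \cdot 44639 = 267566166$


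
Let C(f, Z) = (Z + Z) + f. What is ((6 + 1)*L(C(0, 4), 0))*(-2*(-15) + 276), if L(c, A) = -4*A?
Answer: 0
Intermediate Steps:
C(f, Z) = f + 2*Z (C(f, Z) = 2*Z + f = f + 2*Z)
((6 + 1)*L(C(0, 4), 0))*(-2*(-15) + 276) = ((6 + 1)*(-4*0))*(-2*(-15) + 276) = (7*0)*(30 + 276) = 0*306 = 0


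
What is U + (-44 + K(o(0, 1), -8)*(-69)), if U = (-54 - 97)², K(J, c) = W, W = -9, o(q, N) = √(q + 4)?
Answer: 23378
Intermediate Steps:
o(q, N) = √(4 + q)
K(J, c) = -9
U = 22801 (U = (-151)² = 22801)
U + (-44 + K(o(0, 1), -8)*(-69)) = 22801 + (-44 - 9*(-69)) = 22801 + (-44 + 621) = 22801 + 577 = 23378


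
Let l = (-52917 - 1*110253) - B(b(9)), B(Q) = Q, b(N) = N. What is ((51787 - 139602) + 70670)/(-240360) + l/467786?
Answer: -1040050449/3747901432 ≈ -0.27750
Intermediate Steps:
l = -163179 (l = (-52917 - 1*110253) - 1*9 = (-52917 - 110253) - 9 = -163170 - 9 = -163179)
((51787 - 139602) + 70670)/(-240360) + l/467786 = ((51787 - 139602) + 70670)/(-240360) - 163179/467786 = (-87815 + 70670)*(-1/240360) - 163179*1/467786 = -17145*(-1/240360) - 163179/467786 = 1143/16024 - 163179/467786 = -1040050449/3747901432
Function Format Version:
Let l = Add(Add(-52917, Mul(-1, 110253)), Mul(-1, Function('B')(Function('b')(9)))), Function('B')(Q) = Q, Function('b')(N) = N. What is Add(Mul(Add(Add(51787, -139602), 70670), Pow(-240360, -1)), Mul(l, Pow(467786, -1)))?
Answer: Rational(-1040050449, 3747901432) ≈ -0.27750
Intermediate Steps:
l = -163179 (l = Add(Add(-52917, Mul(-1, 110253)), Mul(-1, 9)) = Add(Add(-52917, -110253), -9) = Add(-163170, -9) = -163179)
Add(Mul(Add(Add(51787, -139602), 70670), Pow(-240360, -1)), Mul(l, Pow(467786, -1))) = Add(Mul(Add(Add(51787, -139602), 70670), Pow(-240360, -1)), Mul(-163179, Pow(467786, -1))) = Add(Mul(Add(-87815, 70670), Rational(-1, 240360)), Mul(-163179, Rational(1, 467786))) = Add(Mul(-17145, Rational(-1, 240360)), Rational(-163179, 467786)) = Add(Rational(1143, 16024), Rational(-163179, 467786)) = Rational(-1040050449, 3747901432)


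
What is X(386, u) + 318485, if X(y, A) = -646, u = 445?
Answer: 317839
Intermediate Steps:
X(386, u) + 318485 = -646 + 318485 = 317839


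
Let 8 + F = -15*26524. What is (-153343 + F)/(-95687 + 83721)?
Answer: 17781/386 ≈ 46.065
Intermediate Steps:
F = -397868 (F = -8 - 15*26524 = -8 - 397860 = -397868)
(-153343 + F)/(-95687 + 83721) = (-153343 - 397868)/(-95687 + 83721) = -551211/(-11966) = -551211*(-1/11966) = 17781/386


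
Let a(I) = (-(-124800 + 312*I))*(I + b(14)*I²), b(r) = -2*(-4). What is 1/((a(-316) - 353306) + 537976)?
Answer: 1/178385845214 ≈ 5.6058e-12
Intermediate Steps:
b(r) = 8
a(I) = (124800 - 312*I)*(I + 8*I²) (a(I) = (-(-124800 + 312*I))*(I + 8*I²) = (-312*(-400 + I))*(I + 8*I²) = (124800 - 312*I)*(I + 8*I²))
1/((a(-316) - 353306) + 537976) = 1/((312*(-316)*(400 - 8*(-316)² + 3199*(-316)) - 353306) + 537976) = 1/((312*(-316)*(400 - 8*99856 - 1010884) - 353306) + 537976) = 1/((312*(-316)*(400 - 798848 - 1010884) - 353306) + 537976) = 1/((312*(-316)*(-1809332) - 353306) + 537976) = 1/((178385660544 - 353306) + 537976) = 1/(178385307238 + 537976) = 1/178385845214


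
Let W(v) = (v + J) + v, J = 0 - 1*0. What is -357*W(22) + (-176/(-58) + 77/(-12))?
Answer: -5467561/348 ≈ -15711.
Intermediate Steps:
J = 0 (J = 0 + 0 = 0)
W(v) = 2*v (W(v) = (v + 0) + v = v + v = 2*v)
-357*W(22) + (-176/(-58) + 77/(-12)) = -714*22 + (-176/(-58) + 77/(-12)) = -357*44 + (-176*(-1/58) + 77*(-1/12)) = -15708 + (88/29 - 77/12) = -15708 - 1177/348 = -5467561/348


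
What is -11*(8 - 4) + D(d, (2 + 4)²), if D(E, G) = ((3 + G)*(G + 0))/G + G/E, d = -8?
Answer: -19/2 ≈ -9.5000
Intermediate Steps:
D(E, G) = 3 + G + G/E (D(E, G) = ((3 + G)*G)/G + G/E = (G*(3 + G))/G + G/E = (3 + G) + G/E = 3 + G + G/E)
-11*(8 - 4) + D(d, (2 + 4)²) = -11*(8 - 4) + (3 + (2 + 4)² + (2 + 4)²/(-8)) = -11*4 + (3 + 6² + 6²*(-⅛)) = -44 + (3 + 36 + 36*(-⅛)) = -44 + (3 + 36 - 9/2) = -44 + 69/2 = -19/2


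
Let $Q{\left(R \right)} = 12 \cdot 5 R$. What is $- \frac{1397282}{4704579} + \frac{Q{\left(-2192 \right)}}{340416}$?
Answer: $- \frac{211111763}{308934021} \approx -0.68336$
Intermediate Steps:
$Q{\left(R \right)} = 60 R$
$- \frac{1397282}{4704579} + \frac{Q{\left(-2192 \right)}}{340416} = - \frac{1397282}{4704579} + \frac{60 \left(-2192\right)}{340416} = \left(-1397282\right) \frac{1}{4704579} - \frac{685}{1773} = - \frac{1397282}{4704579} - \frac{685}{1773} = - \frac{211111763}{308934021}$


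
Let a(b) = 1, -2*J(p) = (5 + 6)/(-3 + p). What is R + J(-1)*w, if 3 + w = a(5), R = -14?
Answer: -67/4 ≈ -16.750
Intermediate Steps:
J(p) = -11/(2*(-3 + p)) (J(p) = -(5 + 6)/(2*(-3 + p)) = -11/(2*(-3 + p)))
w = -2 (w = -3 + 1 = -2)
R + J(-1)*w = -14 - 11/(-6 + 2*(-1))*(-2) = -14 - 11/(-6 - 2)*(-2) = -14 - 11/(-8)*(-2) = -14 - 11*(-1/8)*(-2) = -14 + (11/8)*(-2) = -14 - 11/4 = -67/4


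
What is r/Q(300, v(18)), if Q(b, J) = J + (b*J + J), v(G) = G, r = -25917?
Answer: -8639/1812 ≈ -4.7677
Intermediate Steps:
Q(b, J) = 2*J + J*b (Q(b, J) = J + (J*b + J) = J + (J + J*b) = 2*J + J*b)
r/Q(300, v(18)) = -25917*1/(18*(2 + 300)) = -25917/(18*302) = -25917/5436 = -25917*1/5436 = -8639/1812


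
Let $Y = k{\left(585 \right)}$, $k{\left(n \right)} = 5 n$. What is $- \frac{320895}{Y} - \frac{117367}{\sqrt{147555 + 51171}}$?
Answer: $- \frac{7131}{65} - \frac{117367 \sqrt{198726}}{198726} \approx -372.99$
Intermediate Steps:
$Y = 2925$ ($Y = 5 \cdot 585 = 2925$)
$- \frac{320895}{Y} - \frac{117367}{\sqrt{147555 + 51171}} = - \frac{320895}{2925} - \frac{117367}{\sqrt{147555 + 51171}} = \left(-320895\right) \frac{1}{2925} - \frac{117367}{\sqrt{198726}} = - \frac{7131}{65} - 117367 \frac{\sqrt{198726}}{198726} = - \frac{7131}{65} - \frac{117367 \sqrt{198726}}{198726}$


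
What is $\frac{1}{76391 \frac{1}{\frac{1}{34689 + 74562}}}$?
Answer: $\frac{1}{8345793141} \approx 1.1982 \cdot 10^{-10}$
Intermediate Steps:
$\frac{1}{76391 \frac{1}{\frac{1}{34689 + 74562}}} = \frac{1}{76391 \frac{1}{\frac{1}{109251}}} = \frac{1}{76391 \cdot 109251} = \frac{1}{8345793141}$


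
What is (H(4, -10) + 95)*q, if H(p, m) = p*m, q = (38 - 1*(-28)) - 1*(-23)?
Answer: 4895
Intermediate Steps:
q = 89 (q = (38 + 28) + 23 = 66 + 23 = 89)
H(p, m) = m*p
(H(4, -10) + 95)*q = (-10*4 + 95)*89 = (-40 + 95)*89 = 55*89 = 4895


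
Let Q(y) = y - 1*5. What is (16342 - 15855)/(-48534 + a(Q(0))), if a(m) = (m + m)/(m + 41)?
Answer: -8766/873617 ≈ -0.010034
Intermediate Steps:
Q(y) = -5 + y (Q(y) = y - 5 = -5 + y)
a(m) = 2*m/(41 + m) (a(m) = (2*m)/(41 + m) = 2*m/(41 + m))
(16342 - 15855)/(-48534 + a(Q(0))) = (16342 - 15855)/(-48534 + 2*(-5 + 0)/(41 + (-5 + 0))) = 487/(-48534 + 2*(-5)/(41 - 5)) = 487/(-48534 + 2*(-5)/36) = 487/(-48534 + 2*(-5)*(1/36)) = 487/(-48534 - 5/18) = 487/(-873617/18) = 487*(-18/873617) = -8766/873617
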